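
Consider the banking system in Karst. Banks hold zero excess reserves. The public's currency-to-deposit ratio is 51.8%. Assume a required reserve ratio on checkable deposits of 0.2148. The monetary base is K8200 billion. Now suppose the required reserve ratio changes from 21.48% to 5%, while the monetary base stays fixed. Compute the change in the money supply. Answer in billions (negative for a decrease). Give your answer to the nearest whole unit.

Initially m₁ = (1 + 0.518) / (0.2148 + 0.518) ≈ 2.07151, so M₁ = 2.07151 × 8200 = 16986.382 billion.
After the change m₂ = (1 + 0.518) / (0.05 + 0.518) ≈ 2.67254, so M₂ = 2.67254 × 8200 = 21914.828 billion.
ΔM = M₂ − M₁ = 21914.828 − 16986.382 = 4928.446 billion.

K4928 billion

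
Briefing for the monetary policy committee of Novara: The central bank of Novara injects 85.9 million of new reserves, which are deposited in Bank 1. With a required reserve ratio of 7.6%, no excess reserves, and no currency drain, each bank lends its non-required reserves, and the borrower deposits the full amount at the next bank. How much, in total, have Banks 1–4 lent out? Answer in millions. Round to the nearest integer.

283 million

Bank i lends (1 − rr)^i of the original deposit: Bank 1 lends 85.9·0.9240 = 79.3716, Bank 2 lends 85.9·0.9240² ≈ 73.3394, and so on.
Summing a geometric series: total = 85.9·[0.9240·(1 − 0.9240^4) / (1 − 0.9240)] ≈ 283.0919 million.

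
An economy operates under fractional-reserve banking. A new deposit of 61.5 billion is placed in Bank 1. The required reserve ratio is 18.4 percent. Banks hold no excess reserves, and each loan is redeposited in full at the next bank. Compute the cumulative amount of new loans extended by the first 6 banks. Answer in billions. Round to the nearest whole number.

192 billion

Bank i lends (1 − rr)^i of the original deposit: Bank 1 lends 61.5·0.8160 = 50.1840, Bank 2 lends 61.5·0.8160² ≈ 40.9501, and so on.
Summing a geometric series: total = 61.5·[0.8160·(1 − 0.8160^6) / (1 − 0.8160)] ≈ 192.2220 billion.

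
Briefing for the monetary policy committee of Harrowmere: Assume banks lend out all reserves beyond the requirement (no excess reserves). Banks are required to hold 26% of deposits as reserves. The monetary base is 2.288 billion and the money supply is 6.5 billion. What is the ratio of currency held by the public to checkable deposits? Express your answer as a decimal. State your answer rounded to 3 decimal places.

Using m = M/MB = 6.5/2.288 ≈ 2.840909. From m = (1 + c)/(c + rr + e), rearranging gives 1 + c = m·(c + rr + e), so c·(1 − m) = m·(rr + e) − 1.
Hence c = [m·(rr + e) − 1]/(1 − m) = [2.840909 × (0.26 + 0) − 1] / (1 − 2.840909) ≈ 0.141975.

0.142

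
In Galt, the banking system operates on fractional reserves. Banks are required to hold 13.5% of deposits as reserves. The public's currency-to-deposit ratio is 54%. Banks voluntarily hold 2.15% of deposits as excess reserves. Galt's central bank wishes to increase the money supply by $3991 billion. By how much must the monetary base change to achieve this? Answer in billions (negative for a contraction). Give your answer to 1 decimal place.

$1805.0 billion

The money multiplier is m = (1 + c) / (rr + e + c) = (1 + 0.54) / (0.135 + 0.0215 + 0.54) ≈ 2.211055.
ΔMB = ΔM / m = (+3991) / 2.211055 ≈ 1805.0207 billion.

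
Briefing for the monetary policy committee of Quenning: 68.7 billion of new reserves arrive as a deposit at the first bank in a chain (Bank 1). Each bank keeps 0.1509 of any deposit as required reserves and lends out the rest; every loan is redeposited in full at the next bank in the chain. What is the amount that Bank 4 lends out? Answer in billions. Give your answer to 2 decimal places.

35.71 billion

Each bank lends a fraction (1 − rr) = 0.8491 of the deposit it receives, so Bank 4 receives 68.7·0.8491^3 and lends 68.7·0.8491^4 ≈ 35.7102 billion.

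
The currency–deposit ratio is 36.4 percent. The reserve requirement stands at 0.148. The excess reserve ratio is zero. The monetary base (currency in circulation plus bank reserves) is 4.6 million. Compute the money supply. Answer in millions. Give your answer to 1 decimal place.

12.3 million

The money multiplier is m = (1 + c) / (rr + c) = (1 + 0.364) / (0.148 + 0.364) ≈ 2.6641.
So M = m × MB = 2.6641 × 4.6 ≈ 12.2549 million.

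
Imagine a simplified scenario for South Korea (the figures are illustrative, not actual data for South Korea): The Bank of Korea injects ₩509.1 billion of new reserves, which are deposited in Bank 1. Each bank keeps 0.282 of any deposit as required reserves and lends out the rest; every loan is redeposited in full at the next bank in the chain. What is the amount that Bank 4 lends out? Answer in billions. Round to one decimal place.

Each bank lends a fraction (1 − rr) = 0.7180 of the deposit it receives, so Bank 4 receives 509.1·0.7180^3 and lends 509.1·0.7180^4 ≈ 135.3010 billion.

₩135.3 billion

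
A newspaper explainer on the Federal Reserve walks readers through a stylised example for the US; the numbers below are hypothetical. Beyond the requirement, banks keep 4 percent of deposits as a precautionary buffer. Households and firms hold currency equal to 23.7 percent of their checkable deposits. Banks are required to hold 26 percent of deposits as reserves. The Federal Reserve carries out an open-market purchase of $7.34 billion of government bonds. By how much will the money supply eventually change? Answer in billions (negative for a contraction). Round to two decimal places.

$16.91 billion

The money multiplier is m = (1 + c) / (rr + e + c) = (1 + 0.237) / (0.26 + 0.04 + 0.237) ≈ 2.3035.
The purchase adds 7.34 billion of base, so ΔM = m × ΔMB = 2.3035 × (+7.34) ≈ 16.9077 billion.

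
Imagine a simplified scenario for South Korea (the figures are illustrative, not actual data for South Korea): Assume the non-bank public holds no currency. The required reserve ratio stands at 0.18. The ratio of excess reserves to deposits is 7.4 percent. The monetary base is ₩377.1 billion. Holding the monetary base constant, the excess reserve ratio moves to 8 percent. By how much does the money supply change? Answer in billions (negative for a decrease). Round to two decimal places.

-34.26 billion

Initially m₁ = 1 / (0.18 + 0.074) ≈ 3.937008, so M₁ = 3.937008 × 377.1 ≈ 1484.6457 billion.
After the change m₂ = 1 / (0.18 + 0.08) ≈ 3.846154, so M₂ = 3.846154 × 377.1 ≈ 1450.3847 billion.
ΔM = M₂ − M₁ = 1450.3847 − 1484.6457 = -34.261 billion.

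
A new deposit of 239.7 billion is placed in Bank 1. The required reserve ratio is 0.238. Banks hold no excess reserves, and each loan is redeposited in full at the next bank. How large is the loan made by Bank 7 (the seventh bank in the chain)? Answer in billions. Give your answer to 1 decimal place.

35.8 billion

Each bank lends a fraction (1 − rr) = 0.7620 of the deposit it receives, so Bank 7 receives 239.7·0.7620^6 and lends 239.7·0.7620^7 ≈ 35.7563 billion.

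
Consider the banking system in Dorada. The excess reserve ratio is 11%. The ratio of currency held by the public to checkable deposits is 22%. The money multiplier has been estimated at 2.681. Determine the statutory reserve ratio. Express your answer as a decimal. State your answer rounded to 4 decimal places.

Using m = 2.681. Since m = (1 + c)/(c + rr + e), the denominator satisfies c + rr + e = (1 + c)/m = (1 + 0.22) / 2.681 ≈ 0.455054.
With c = 0.22 and e = 0.11, the statutory reserve ratio is 0.455054 − 0.22 − 0.11 = 0.125054.

0.1251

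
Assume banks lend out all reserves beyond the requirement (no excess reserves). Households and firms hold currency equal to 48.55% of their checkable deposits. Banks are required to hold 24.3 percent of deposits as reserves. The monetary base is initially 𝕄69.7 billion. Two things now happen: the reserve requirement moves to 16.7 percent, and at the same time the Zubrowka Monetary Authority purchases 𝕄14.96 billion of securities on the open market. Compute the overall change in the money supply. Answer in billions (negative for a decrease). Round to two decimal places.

Before: m₁ = (1 + 0.4855) / (0.243 + 0.4855) ≈ 2.03912, MB₁ = 69.7, so M₁ = 2.03912 × 69.7 ≈ 142.1267 billion.
After: m₂ = (1 + 0.4855) / (0.167 + 0.4855) ≈ 2.27663, MB₂ = 69.7 + 14.96 = 84.66, so M₂ = 2.27663 × 84.66 ≈ 192.7395 billion.
ΔM = M₂ − M₁ = 192.7395 − 142.1267 = 50.6128 billion.

𝕄50.61 billion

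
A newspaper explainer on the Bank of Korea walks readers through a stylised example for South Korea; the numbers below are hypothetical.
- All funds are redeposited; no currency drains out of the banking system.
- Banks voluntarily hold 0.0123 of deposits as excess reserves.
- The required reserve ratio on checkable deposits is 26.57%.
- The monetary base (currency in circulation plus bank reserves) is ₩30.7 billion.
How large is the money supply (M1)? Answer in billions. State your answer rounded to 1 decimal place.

₩110.4 billion

The money multiplier is m = 1 / (rr + e) = 1 / (0.2657 + 0.0123) ≈ 3.5971.
So M = m × MB = 3.5971 × 30.7 ≈ 110.431 billion.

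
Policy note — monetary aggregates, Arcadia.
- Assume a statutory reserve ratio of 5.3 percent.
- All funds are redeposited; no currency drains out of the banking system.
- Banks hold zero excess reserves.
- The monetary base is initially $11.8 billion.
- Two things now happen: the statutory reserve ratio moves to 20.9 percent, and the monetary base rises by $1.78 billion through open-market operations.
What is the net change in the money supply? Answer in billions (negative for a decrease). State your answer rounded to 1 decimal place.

Before: m₁ = 1 / (0.053) ≈ 18.8679, MB₁ = 11.8, so M₁ = 18.8679 × 11.8 ≈ 222.6412 billion.
After: m₂ = 1 / (0.209) ≈ 4.7847, MB₂ = 11.8 + 1.78 = 13.58, so M₂ = 4.7847 × 13.58 ≈ 64.9762 billion.
ΔM = M₂ − M₁ = 64.9762 − 222.6412 = -157.665 billion.

-157.7 billion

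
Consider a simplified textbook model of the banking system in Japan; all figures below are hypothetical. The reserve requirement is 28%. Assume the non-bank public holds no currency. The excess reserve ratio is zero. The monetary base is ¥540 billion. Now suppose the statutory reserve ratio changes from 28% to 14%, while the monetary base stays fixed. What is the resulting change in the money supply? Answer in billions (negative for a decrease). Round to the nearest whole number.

¥1929 billion

Initially m₁ = 1 / (0.28) ≈ 3.5714, so M₁ = 3.5714 × 540 = 1928.556 billion.
After the change m₂ = 1 / (0.14) ≈ 7.1429, so M₂ = 7.1429 × 540 = 3857.166 billion.
ΔM = M₂ − M₁ = 3857.166 − 1928.556 = 1928.61 billion.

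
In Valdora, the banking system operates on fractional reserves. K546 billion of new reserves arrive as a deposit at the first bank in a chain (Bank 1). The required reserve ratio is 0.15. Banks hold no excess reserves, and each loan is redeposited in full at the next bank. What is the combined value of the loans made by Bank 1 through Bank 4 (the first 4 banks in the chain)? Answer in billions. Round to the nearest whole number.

K1479 billion

Bank i lends (1 − rr)^i of the original deposit: Bank 1 lends 546·0.8500 = 464.1000, Bank 2 lends 546·0.8500² = 394.4850, and so on.
Summing a geometric series: total = 546·[0.8500·(1 − 0.8500^4) / (1 − 0.8500)] ≈ 1478.9127 billion.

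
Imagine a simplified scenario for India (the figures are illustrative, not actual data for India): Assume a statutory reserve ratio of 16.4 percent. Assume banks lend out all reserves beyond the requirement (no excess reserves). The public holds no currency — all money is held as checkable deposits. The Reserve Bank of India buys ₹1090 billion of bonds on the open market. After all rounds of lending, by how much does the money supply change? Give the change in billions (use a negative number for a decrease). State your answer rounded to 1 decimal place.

The simple money multiplier is m = 1/rr = 1/0.164 ≈ 6.097561.
An open-market purchase increases the monetary base by 1090 billion, so ΔM = m × ΔMB = 6.097561 × 1090 ≈ 6646.3415 billion.

₹6646.3 billion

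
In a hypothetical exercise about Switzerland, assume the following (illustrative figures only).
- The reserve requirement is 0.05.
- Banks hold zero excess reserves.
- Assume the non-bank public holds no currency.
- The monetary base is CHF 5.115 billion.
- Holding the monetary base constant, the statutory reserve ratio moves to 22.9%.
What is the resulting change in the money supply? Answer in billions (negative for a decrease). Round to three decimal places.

-79.964 billion

Initially m₁ = 1 / (0.05) = 20, so M₁ = 20 × 5.115 = 102.3 billion.
After the change m₂ = 1 / (0.229) ≈ 4.36681, so M₂ = 4.36681 × 5.115 ≈ 22.3362 billion.
ΔM = M₂ − M₁ = 22.3362 − 102.3 = -79.9638 billion.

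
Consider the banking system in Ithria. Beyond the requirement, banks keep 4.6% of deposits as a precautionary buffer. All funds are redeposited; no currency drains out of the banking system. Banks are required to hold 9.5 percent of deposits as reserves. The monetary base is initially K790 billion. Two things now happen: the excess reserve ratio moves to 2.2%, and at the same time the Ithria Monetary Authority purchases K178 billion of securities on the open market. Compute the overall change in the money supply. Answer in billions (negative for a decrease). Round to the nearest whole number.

K2671 billion

Before: m₁ = 1 / (0.095 + 0.046) ≈ 7.0922, MB₁ = 790, so M₁ = 7.0922 × 790 = 5602.838 billion.
After: m₂ = 1 / (0.095 + 0.022) ≈ 8.5470, MB₂ = 790 + 178 = 968, so M₂ = 8.5470 × 968 = 8273.496 billion.
ΔM = M₂ − M₁ = 8273.496 − 5602.838 = 2670.658 billion.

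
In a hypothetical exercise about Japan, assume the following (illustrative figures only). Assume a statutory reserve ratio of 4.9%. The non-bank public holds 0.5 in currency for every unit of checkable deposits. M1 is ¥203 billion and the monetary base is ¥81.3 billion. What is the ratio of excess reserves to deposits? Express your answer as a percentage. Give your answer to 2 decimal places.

5.17%

Using m = M/MB = 203/81.3 ≈ 2.496925. Since m = (1 + c)/(c + rr + e), the denominator satisfies c + rr + e = (1 + c)/m = (1 + 0.5) / 2.496925 ≈ 0.600739.
With c = 0.5 and rr = 0.049, the ratio of excess reserves to deposits is 0.600739 − 0.5 − 0.049 = 0.051739.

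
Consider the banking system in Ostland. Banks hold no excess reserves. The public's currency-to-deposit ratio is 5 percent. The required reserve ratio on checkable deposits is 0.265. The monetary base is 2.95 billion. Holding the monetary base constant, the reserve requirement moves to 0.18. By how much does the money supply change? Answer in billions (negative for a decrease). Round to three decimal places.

Initially m₁ = (1 + 0.05) / (0.265 + 0.05) ≈ 3.33333, so M₁ = 3.33333 × 2.95 ≈ 9.8333 billion.
After the change m₂ = (1 + 0.05) / (0.18 + 0.05) ≈ 4.56522, so M₂ = 4.56522 × 2.95 ≈ 13.4674 billion.
ΔM = M₂ − M₁ = 13.4674 − 9.8333 = 3.6341 billion.

3.634 billion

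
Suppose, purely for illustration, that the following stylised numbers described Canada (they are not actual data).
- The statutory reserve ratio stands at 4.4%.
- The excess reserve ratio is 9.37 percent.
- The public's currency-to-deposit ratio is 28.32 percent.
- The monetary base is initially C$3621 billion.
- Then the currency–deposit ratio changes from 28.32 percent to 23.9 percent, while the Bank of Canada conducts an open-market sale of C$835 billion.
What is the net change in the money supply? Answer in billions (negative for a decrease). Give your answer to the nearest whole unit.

-1876 billion

Before: m₁ = (1 + 0.2832) / (0.044 + 0.0937 + 0.2832) ≈ 3.04871, MB₁ = 3621, so M₁ = 3.04871 × 3621 ≈ 11039.3789 billion.
After: m₂ = (1 + 0.239) / (0.044 + 0.0937 + 0.239) ≈ 3.28909, MB₂ = 3621 − 835 = 2786, so M₂ = 3.28909 × 2786 ≈ 9163.4047 billion.
ΔM = M₂ − M₁ = 9163.4047 − 11039.3789 = -1875.9742 billion.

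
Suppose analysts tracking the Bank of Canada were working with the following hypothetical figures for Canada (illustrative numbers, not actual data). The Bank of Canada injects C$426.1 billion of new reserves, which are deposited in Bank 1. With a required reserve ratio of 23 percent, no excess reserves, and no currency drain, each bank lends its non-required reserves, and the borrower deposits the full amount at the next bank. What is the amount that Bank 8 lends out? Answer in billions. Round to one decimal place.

Each bank lends a fraction (1 − rr) = 0.7700 of the deposit it receives, so Bank 8 receives 426.1·0.7700^7 and lends 426.1·0.7700^8 ≈ 52.6547 billion.

C$52.7 billion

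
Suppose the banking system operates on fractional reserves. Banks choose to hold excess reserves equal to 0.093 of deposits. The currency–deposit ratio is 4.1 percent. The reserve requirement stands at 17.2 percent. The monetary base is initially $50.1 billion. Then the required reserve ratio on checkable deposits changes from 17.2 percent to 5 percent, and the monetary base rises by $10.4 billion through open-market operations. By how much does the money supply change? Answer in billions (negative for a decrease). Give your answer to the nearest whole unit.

$172 billion

Before: m₁ = (1 + 0.041) / (0.172 + 0.093 + 0.041) ≈ 3.4020, MB₁ = 50.1, so M₁ = 3.4020 × 50.1 = 170.4402 billion.
After: m₂ = (1 + 0.041) / (0.05 + 0.093 + 0.041) ≈ 5.6576, MB₂ = 50.1 + 10.4 = 60.5, so M₂ = 5.6576 × 60.5 = 342.2848 billion.
ΔM = M₂ − M₁ = 342.2848 − 170.4402 = 171.8446 billion.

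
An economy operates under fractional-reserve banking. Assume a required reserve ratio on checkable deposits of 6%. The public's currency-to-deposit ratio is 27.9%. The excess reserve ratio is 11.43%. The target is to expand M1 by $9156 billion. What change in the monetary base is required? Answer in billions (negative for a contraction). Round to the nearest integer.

The money multiplier is m = (1 + c) / (rr + e + c) = (1 + 0.279) / (0.06 + 0.1143 + 0.279) ≈ 2.82153.
ΔMB = ΔM / m = (+9156) / 2.82153 ≈ 3245.0479 billion.

$3245 billion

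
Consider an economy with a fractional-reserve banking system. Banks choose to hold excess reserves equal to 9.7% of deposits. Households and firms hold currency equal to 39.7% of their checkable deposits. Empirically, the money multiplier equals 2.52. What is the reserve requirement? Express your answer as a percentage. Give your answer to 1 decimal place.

Using m = 2.52. Since m = (1 + c)/(c + rr + e), the denominator satisfies c + rr + e = (1 + c)/m = (1 + 0.397) / 2.52 ≈ 0.554365.
With c = 0.397 and e = 0.097, the reserve requirement is 0.554365 − 0.397 − 0.097 = 0.060365.

6.0%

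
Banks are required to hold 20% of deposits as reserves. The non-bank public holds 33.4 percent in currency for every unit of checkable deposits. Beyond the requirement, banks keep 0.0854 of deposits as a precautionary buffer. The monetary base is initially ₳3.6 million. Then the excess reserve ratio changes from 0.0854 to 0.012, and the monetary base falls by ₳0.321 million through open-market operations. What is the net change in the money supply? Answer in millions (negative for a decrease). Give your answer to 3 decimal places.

Before: m₁ = (1 + 0.334) / (0.2 + 0.0854 + 0.334) ≈ 2.15370, MB₁ = 3.6, so M₁ = 2.15370 × 3.6 ≈ 7.7533 million.
After: m₂ = (1 + 0.334) / (0.2 + 0.012 + 0.334) ≈ 2.44322, MB₂ = 3.6 − 0.321 = 3.279, so M₂ = 2.44322 × 3.279 ≈ 8.0113 million.
ΔM = M₂ − M₁ = 8.0113 − 7.7533 = 0.258 million.

₳0.258 million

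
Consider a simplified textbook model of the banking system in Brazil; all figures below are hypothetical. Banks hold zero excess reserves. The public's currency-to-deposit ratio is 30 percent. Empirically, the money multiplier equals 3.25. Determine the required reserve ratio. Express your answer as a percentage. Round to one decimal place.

Using m = 3.25. Since m = (1 + c)/(c + rr + e), the denominator satisfies c + rr + e = (1 + c)/m = (1 + 0.3) / 3.25 = 0.400000.
With c = 0.3 and e = 0, the required reserve ratio is 0.400000 − 0.3 − 0 = 0.1.

10.0%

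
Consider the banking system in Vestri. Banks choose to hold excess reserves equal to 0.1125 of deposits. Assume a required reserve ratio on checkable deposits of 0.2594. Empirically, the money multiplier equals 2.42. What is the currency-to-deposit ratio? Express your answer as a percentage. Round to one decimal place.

7.0%

Using m = 2.42. From m = (1 + c)/(c + rr + e), rearranging gives 1 + c = m·(c + rr + e), so c·(1 − m) = m·(rr + e) − 1.
Hence c = [m·(rr + e) − 1]/(1 − m) = [2.42 × (0.2594 + 0.1125) − 1] / (1 − 2.42) ≈ 0.070424.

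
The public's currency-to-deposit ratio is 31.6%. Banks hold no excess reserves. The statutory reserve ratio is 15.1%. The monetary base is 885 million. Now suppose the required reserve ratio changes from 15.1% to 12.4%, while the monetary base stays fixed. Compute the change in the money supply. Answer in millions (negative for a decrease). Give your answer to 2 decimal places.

153.04 million

Initially m₁ = (1 + 0.316) / (0.151 + 0.316) ≈ 2.817987, so M₁ = 2.817987 × 885 ≈ 2493.9185 million.
After the change m₂ = (1 + 0.316) / (0.124 + 0.316) ≈ 2.990909, so M₂ = 2.990909 × 885 ≈ 2646.9545 million.
ΔM = M₂ − M₁ = 2646.9545 − 2493.9185 = 153.036 million.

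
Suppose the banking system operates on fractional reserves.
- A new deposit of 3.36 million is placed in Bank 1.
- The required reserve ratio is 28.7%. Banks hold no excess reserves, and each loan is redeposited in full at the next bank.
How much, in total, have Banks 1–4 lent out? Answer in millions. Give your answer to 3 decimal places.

6.190 million

Bank i lends (1 − rr)^i of the original deposit: Bank 1 lends 3.36·0.7130 ≈ 2.3957, Bank 2 lends 3.36·0.7130² ≈ 1.7081, and so on.
Summing a geometric series: total = 3.36·[0.7130·(1 − 0.7130^4) / (1 − 0.7130)] ≈ 6.1900 million.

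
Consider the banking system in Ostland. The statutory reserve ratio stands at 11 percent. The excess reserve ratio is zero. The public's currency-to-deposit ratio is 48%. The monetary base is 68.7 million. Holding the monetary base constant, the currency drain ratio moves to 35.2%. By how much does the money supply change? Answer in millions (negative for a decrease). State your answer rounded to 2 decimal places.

Initially m₁ = (1 + 0.48) / (0.11 + 0.48) ≈ 2.50847, so M₁ = 2.50847 × 68.7 ≈ 172.3319 million.
After the change m₂ = (1 + 0.352) / (0.11 + 0.352) ≈ 2.92641, so M₂ = 2.92641 × 68.7 ≈ 201.0444 million.
ΔM = M₂ − M₁ = 201.0444 − 172.3319 = 28.7125 million.

28.71 million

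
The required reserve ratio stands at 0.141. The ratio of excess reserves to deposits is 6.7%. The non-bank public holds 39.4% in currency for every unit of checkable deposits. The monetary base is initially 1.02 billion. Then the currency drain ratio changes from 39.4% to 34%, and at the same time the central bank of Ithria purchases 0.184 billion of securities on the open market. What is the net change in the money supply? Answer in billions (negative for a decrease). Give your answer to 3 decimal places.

0.582 billion

Before: m₁ = (1 + 0.394) / (0.141 + 0.067 + 0.394) ≈ 2.31561, MB₁ = 1.02, so M₁ = 2.31561 × 1.02 ≈ 2.3619 billion.
After: m₂ = (1 + 0.34) / (0.141 + 0.067 + 0.34) ≈ 2.44526, MB₂ = 1.02 + 0.184 = 1.204, so M₂ = 2.44526 × 1.204 ≈ 2.9441 billion.
ΔM = M₂ − M₁ = 2.9441 − 2.3619 = 0.5822 billion.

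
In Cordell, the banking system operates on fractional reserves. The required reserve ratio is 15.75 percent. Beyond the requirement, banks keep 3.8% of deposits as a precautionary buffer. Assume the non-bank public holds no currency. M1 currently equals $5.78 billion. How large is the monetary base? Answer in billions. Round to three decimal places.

$1.130 billion

The money multiplier is m = 1 / (rr + e) = 1 / (0.1575 + 0.038) ≈ 5.11509.
MB = M / m = 5.78 / 5.11509 ≈ 1.13 billion.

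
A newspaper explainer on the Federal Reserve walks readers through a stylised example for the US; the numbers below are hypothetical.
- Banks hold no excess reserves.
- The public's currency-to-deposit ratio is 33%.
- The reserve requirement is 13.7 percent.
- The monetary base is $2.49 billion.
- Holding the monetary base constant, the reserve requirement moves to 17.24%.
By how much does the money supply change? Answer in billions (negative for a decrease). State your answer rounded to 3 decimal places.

Initially m₁ = (1 + 0.33) / (0.137 + 0.33) ≈ 2.84797, so M₁ = 2.84797 × 2.49 ≈ 7.0914 billion.
After the change m₂ = (1 + 0.33) / (0.1724 + 0.33) ≈ 2.64729, so M₂ = 2.64729 × 2.49 ≈ 6.5918 billion.
ΔM = M₂ − M₁ = 6.5918 − 7.0914 = -0.4996 billion.

-0.500 billion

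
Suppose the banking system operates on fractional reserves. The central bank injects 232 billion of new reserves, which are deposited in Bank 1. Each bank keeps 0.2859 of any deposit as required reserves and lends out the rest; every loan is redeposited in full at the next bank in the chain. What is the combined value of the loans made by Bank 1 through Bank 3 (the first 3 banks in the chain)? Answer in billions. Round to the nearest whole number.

Bank i lends (1 − rr)^i of the original deposit: Bank 1 lends 232·0.7141 = 165.6712, Bank 2 lends 232·0.7141² ≈ 118.3058, and so on.
Summing a geometric series: total = 232·[0.7141·(1 − 0.7141^3) / (1 − 0.7141)] ≈ 368.4592 billion.

368 billion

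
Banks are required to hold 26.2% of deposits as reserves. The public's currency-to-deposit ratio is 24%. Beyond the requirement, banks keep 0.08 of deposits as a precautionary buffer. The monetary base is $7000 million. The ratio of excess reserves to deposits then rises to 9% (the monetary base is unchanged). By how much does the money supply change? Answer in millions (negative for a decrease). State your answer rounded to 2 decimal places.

Initially m₁ = (1 + 0.24) / (0.262 + 0.08 + 0.24) ≈ 2.1305842, so M₁ = 2.1305842 × 7000 = 14914.0894 million.
After the change m₂ = (1 + 0.24) / (0.262 + 0.09 + 0.24) ≈ 2.0945946, so M₂ = 2.0945946 × 7000 = 14662.1622 million.
ΔM = M₂ − M₁ = 14662.1622 − 14914.0894 = -251.9272 million.

-251.93 million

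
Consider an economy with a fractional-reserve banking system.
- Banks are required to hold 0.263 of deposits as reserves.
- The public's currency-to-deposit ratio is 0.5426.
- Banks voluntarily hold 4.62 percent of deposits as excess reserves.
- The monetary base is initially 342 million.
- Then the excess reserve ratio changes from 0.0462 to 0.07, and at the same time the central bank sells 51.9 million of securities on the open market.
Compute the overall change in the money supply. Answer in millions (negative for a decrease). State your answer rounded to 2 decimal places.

Before: m₁ = (1 + 0.5426) / (0.263 + 0.0462 + 0.5426) ≈ 1.810988, MB₁ = 342, so M₁ = 1.810988 × 342 ≈ 619.3579 million.
After: m₂ = (1 + 0.5426) / (0.263 + 0.07 + 0.5426) ≈ 1.761763, MB₂ = 342 − 51.9 = 290.1, so M₂ = 1.761763 × 290.1 ≈ 511.0874 million.
ΔM = M₂ − M₁ = 511.0874 − 619.3579 = -108.2705 million.

-108.27 million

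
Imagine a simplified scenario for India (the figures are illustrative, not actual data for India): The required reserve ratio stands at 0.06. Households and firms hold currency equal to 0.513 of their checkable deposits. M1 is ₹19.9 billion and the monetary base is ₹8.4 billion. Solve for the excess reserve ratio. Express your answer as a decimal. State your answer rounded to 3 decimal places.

Using m = M/MB = 19.9/8.4 ≈ 2.369048. Since m = (1 + c)/(c + rr + e), the denominator satisfies c + rr + e = (1 + c)/m = (1 + 0.513) / 2.369048 ≈ 0.638653.
With c = 0.513 and rr = 0.06, the excess reserve ratio is 0.638653 − 0.513 − 0.06 = 0.065653.

0.066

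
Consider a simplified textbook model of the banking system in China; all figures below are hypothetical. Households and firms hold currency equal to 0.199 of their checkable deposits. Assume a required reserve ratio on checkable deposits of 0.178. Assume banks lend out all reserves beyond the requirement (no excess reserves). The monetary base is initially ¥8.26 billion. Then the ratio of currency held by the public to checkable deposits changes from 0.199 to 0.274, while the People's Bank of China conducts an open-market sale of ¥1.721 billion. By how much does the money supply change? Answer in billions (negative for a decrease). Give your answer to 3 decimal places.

-7.839 billion

Before: m₁ = (1 + 0.199) / (0.178 + 0.199) ≈ 3.18037, MB₁ = 8.26, so M₁ = 3.18037 × 8.26 ≈ 26.2699 billion.
After: m₂ = (1 + 0.274) / (0.178 + 0.274) ≈ 2.81858, MB₂ = 8.26 − 1.721 = 6.539, so M₂ = 2.81858 × 6.539 ≈ 18.4307 billion.
ΔM = M₂ − M₁ = 18.4307 − 26.2699 = -7.8392 billion.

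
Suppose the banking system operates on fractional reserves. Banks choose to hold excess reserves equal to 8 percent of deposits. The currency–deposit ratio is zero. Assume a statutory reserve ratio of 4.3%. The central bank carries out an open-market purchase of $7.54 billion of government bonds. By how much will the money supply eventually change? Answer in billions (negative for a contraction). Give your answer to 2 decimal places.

The money multiplier is m = 1 / (rr + e) = 1 / (0.043 + 0.08) ≈ 8.1301.
The purchase adds 7.54 billion of base, so ΔM = m × ΔMB = 8.1301 × (+7.54) ≈ 61.301 billion.

$61.30 billion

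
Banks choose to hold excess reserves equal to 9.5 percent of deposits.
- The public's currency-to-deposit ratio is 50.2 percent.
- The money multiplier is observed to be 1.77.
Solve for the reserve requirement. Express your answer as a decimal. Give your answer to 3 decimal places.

Using m = 1.77. Since m = (1 + c)/(c + rr + e), the denominator satisfies c + rr + e = (1 + c)/m = (1 + 0.502) / 1.77 ≈ 0.848588.
With c = 0.502 and e = 0.095, the reserve requirement is 0.848588 − 0.502 − 0.095 = 0.251588.

0.252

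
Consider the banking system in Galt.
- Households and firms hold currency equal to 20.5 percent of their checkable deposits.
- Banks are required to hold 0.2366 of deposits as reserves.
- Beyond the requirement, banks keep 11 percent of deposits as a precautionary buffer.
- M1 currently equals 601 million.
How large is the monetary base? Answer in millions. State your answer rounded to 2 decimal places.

275.11 million

The money multiplier is m = (1 + c) / (rr + e + c) = (1 + 0.205) / (0.2366 + 0.11 + 0.205) ≈ 2.184554.
MB = M / m = 601 / 2.184554 ≈ 275.1134 million.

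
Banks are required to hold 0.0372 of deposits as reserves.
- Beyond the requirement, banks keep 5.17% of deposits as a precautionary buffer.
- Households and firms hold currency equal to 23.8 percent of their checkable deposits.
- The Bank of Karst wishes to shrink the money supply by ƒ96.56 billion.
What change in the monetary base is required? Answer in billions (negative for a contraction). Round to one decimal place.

-25.5 billion

The money multiplier is m = (1 + c) / (rr + e + c) = (1 + 0.238) / (0.0372 + 0.0517 + 0.238) ≈ 3.7871.
ΔMB = ΔM / m = (−96.56) / 3.7871 ≈ -25.4971 billion.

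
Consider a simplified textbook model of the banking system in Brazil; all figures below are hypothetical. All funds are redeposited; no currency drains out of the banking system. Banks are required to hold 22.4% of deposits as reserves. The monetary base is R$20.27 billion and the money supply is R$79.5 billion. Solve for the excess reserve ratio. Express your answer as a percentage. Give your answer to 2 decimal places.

Using m = M/MB = 79.5/20.27 ≈ 3.922052. Since m = (1 + c)/(c + rr + e), the denominator satisfies c + rr + e = (1 + c)/m = (1 + 0) / 3.922052 ≈ 0.254969.
With c = 0 and rr = 0.224, the excess reserve ratio is 0.254969 − 0 − 0.224 = 0.030969.

3.10%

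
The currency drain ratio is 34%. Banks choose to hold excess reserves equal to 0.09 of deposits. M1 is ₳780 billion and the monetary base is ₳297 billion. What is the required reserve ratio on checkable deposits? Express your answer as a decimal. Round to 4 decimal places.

0.0802

Using m = M/MB = 780/297 ≈ 2.626263. Since m = (1 + c)/(c + rr + e), the denominator satisfies c + rr + e = (1 + c)/m = (1 + 0.34) / 2.626263 ≈ 0.510231.
With c = 0.34 and e = 0.09, the required reserve ratio on checkable deposits is 0.510231 − 0.34 − 0.09 = 0.080231.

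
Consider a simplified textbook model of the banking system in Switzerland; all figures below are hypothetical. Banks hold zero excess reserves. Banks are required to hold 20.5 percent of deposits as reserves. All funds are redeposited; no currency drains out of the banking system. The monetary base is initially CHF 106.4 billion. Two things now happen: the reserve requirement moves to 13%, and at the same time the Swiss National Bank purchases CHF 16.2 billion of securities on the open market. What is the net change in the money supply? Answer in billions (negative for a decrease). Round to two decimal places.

Before: m₁ = 1 / (0.205) ≈ 4.878049, MB₁ = 106.4, so M₁ = 4.878049 × 106.4 ≈ 519.0244 billion.
After: m₂ = 1 / (0.13) ≈ 7.692308, MB₂ = 106.4 + 16.2 = 122.6, so M₂ = 7.692308 × 122.6 ≈ 943.077 billion.
ΔM = M₂ − M₁ = 943.077 − 519.0244 = 424.0526 billion.

CHF 424.05 billion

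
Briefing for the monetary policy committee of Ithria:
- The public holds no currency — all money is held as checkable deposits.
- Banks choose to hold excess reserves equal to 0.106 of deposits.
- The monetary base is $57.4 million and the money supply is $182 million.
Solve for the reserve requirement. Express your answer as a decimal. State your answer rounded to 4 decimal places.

Using m = M/MB = 182/57.4 ≈ 3.170732. Since m = (1 + c)/(c + rr + e), the denominator satisfies c + rr + e = (1 + c)/m = (1 + 0) / 3.170732 ≈ 0.315385.
With c = 0 and e = 0.106, the reserve requirement is 0.315385 − 0 − 0.106 = 0.209385.

0.2094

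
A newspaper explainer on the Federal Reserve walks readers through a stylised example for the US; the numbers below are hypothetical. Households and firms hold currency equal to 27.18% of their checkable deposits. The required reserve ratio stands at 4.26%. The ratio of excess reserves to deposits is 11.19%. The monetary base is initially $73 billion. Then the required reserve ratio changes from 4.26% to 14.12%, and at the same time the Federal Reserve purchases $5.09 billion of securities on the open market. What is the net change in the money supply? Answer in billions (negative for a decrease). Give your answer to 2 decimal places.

Before: m₁ = (1 + 0.2718) / (0.0426 + 0.1119 + 0.2718) ≈ 2.98335, MB₁ = 73, so M₁ = 2.98335 × 73 ≈ 217.7846 billion.
After: m₂ = (1 + 0.2718) / (0.1412 + 0.1119 + 0.2718) ≈ 2.42294, MB₂ = 73 + 5.09 = 78.09, so M₂ = 2.42294 × 78.09 ≈ 189.2074 billion.
ΔM = M₂ − M₁ = 189.2074 − 217.7846 = -28.5772 billion.

-28.58 billion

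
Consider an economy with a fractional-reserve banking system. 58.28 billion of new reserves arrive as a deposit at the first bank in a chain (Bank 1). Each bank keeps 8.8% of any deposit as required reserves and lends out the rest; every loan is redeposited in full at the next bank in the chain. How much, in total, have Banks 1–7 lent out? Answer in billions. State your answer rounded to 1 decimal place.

287.0 billion

Bank i lends (1 − rr)^i of the original deposit: Bank 1 lends 58.28·0.9120 ≈ 53.1514, Bank 2 lends 58.28·0.9120² ≈ 48.4740, and so on.
Summing a geometric series: total = 58.28·[0.9120·(1 − 0.9120^7) / (1 − 0.9120)] ≈ 287.0392 billion.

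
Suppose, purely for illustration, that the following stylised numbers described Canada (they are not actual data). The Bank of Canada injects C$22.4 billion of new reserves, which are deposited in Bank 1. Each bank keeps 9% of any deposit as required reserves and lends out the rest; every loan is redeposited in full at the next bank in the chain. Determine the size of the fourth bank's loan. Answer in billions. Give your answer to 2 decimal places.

C$15.36 billion

Each bank lends a fraction (1 − rr) = 0.9100 of the deposit it receives, so Bank 4 receives 22.4·0.9100^3 and lends 22.4·0.9100^4 ≈ 15.3608 billion.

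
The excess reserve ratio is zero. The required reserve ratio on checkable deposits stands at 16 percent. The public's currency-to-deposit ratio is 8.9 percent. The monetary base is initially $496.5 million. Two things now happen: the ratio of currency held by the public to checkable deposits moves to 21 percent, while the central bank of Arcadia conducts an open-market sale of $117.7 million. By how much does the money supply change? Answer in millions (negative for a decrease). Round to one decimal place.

-932.7 million

Before: m₁ = (1 + 0.089) / (0.16 + 0.089) ≈ 4.37349, MB₁ = 496.5, so M₁ = 4.37349 × 496.5 ≈ 2171.4378 million.
After: m₂ = (1 + 0.21) / (0.16 + 0.21) ≈ 3.27027, MB₂ = 496.5 − 117.7 = 378.8, so M₂ = 3.27027 × 378.8 ≈ 1238.7783 million.
ΔM = M₂ − M₁ = 1238.7783 − 2171.4378 = -932.6595 million.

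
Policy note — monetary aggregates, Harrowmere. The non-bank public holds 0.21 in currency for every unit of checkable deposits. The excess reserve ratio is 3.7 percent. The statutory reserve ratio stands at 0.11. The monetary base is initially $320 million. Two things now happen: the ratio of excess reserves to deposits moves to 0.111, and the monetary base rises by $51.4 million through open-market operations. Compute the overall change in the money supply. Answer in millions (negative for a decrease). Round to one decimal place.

-41.9 million

Before: m₁ = (1 + 0.21) / (0.11 + 0.037 + 0.21) ≈ 3.38936, MB₁ = 320, so M₁ = 3.38936 × 320 = 1084.5952 million.
After: m₂ = (1 + 0.21) / (0.11 + 0.111 + 0.21) ≈ 2.80742, MB₂ = 320 + 51.4 = 371.4, so M₂ = 2.80742 × 371.4 ≈ 1042.6758 million.
ΔM = M₂ − M₁ = 1042.6758 − 1084.5952 = -41.9194 million.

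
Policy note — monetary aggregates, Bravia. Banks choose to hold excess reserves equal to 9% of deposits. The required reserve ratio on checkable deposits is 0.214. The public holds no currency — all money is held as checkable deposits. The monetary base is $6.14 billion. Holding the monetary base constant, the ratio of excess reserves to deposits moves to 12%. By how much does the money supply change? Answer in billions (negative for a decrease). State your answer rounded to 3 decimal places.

-1.814 billion

Initially m₁ = 1 / (0.214 + 0.09) ≈ 3.28947, so M₁ = 3.28947 × 6.14 ≈ 20.1973 billion.
After the change m₂ = 1 / (0.214 + 0.12) ≈ 2.99401, so M₂ = 2.99401 × 6.14 ≈ 18.3832 billion.
ΔM = M₂ − M₁ = 18.3832 − 20.1973 = -1.8141 billion.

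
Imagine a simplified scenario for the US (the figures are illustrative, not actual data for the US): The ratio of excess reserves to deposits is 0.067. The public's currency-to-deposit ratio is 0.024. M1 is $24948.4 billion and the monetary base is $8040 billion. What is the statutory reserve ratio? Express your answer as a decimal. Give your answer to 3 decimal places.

0.239

Using m = M/MB = 24948.4/8040 ≈ 3.103035. Since m = (1 + c)/(c + rr + e), the denominator satisfies c + rr + e = (1 + c)/m = (1 + 0.024) / 3.103035 ≈ 0.330000.
With c = 0.024 and e = 0.067, the statutory reserve ratio is 0.330000 − 0.024 − 0.067 = 0.239.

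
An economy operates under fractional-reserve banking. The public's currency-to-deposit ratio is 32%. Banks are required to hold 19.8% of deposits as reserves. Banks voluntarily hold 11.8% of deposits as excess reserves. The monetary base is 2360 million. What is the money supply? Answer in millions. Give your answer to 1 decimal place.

The money multiplier is m = (1 + c) / (rr + e + c) = (1 + 0.32) / (0.198 + 0.118 + 0.32) ≈ 2.075472.
So M = m × MB = 2.075472 × 2360 ≈ 4898.1139 million.

4898.1 million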